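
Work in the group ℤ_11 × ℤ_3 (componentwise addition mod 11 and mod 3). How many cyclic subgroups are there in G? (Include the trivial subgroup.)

4

Group the elements of G by the cyclic subgroup they generate; each cyclic subgroup of order d accounts for φ(d) elements.
Cyclic subgroups by order — order 1: 1; order 3: 1; order 11: 1; order 33: 1.
Total: 4.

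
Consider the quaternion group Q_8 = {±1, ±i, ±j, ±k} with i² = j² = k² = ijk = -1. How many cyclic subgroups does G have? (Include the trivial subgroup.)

A cyclic subgroup of order d is generated by each of its φ(d) elements of order d, so the cyclic subgroups of order d number (#elements of order d)/φ(d).
Cyclic subgroups by order — order 1: 1; order 2: 1; order 4: 3.
Total: 5.

5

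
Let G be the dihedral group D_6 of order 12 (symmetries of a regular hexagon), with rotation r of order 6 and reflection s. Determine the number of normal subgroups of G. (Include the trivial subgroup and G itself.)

G has 16 subgroups. Checking conjugation-invariance by order — order 1: 1/1 normal; order 2: 1/7 normal; order 3: 1/1 normal; order 4: 0/3 normal; order 6: 3/3 normal; order 12: 1/1 normal.
Total normal subgroups: 7.

7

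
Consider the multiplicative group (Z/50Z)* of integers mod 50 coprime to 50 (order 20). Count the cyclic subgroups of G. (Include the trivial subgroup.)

6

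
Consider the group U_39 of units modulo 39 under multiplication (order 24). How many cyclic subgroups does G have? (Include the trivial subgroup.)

Group the elements of G by the cyclic subgroup they generate; each cyclic subgroup of order d accounts for φ(d) elements.
Cyclic subgroups by order — order 1: 1; order 2: 3; order 3: 1; order 4: 2; order 6: 3; order 12: 2.
Total: 12.

12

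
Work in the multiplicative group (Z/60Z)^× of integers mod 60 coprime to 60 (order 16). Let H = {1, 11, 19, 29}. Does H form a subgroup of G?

|H| = 4 divides |G| = 16, consistent with Lagrange.
H contains the identity, every element's inverse is in H, and H is closed under ·: it is a subgroup.

Yes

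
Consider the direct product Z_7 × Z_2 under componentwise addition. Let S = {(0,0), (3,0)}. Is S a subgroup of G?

No

(3,0) ∈ S but its inverse (4,0) ∉ S, so S is not a subgroup.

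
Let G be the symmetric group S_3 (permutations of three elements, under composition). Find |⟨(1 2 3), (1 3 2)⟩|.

3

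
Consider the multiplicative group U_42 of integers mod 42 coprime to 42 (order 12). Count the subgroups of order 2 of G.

3

|G| = 12 and 2 | 12, so subgroups of order 2 are possible by Lagrange.
The subgroups of order 2 are: {1, 13}; {1, 29}; {1, 41}.
So G has 3 subgroups of order 2.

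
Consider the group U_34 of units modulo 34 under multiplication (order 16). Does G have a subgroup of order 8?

8 | 16. A subgroup of order 8 is {1, 9, 13, 15, 19, 21, 25, 33}.

Yes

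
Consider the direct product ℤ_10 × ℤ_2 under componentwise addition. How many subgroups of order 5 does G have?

|G| = 20 and 5 | 20, so subgroups of order 5 are possible by Lagrange.
The subgroups of order 5 are: {(0,0), (2,0), (4,0), (6,0), (8,0)}.
So G has 1 subgroup of order 5.

1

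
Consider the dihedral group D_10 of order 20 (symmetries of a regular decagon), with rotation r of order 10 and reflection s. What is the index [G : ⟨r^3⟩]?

2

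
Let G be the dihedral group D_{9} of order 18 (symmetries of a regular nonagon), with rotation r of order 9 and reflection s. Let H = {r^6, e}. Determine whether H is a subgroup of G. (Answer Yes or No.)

r^6 ∈ H but its inverse r^3 ∉ H, so H is not a subgroup.

No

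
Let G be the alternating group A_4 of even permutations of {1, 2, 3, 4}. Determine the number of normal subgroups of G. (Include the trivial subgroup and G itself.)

3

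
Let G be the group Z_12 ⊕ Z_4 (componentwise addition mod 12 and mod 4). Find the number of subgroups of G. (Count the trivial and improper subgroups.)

30

|G| = 48, so by Lagrange every subgroup order divides 48. Divisors: 1, 2, 3, 4, 6, 8, 12, 16, 24, 48.
Subgroups by order — order 1: 1; order 2: 3; order 3: 1; order 4: 7; order 6: 3; order 8: 3; order 12: 7; order 16: 1; order 24: 3; order 48: 1.
Total: 1 + 3 + 1 + 7 + 3 + 3 + 7 + 1 + 3 + 1 = 30.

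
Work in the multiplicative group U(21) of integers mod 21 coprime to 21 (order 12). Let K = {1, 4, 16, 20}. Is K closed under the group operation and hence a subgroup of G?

No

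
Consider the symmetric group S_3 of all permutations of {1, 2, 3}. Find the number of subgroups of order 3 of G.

|G| = 6 and 3 | 6, so subgroups of order 3 are possible by Lagrange.
The subgroups of order 3 are: {e, (1 2 3), (1 3 2)}.
So G has 1 subgroup of order 3.

1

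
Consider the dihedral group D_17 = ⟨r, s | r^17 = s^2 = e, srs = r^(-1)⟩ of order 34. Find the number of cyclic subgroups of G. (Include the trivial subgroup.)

19

A cyclic subgroup of order d is generated by each of its φ(d) elements of order d, so the cyclic subgroups of order d number (#elements of order d)/φ(d).
Cyclic subgroups by order — order 1: 1; order 2: 17; order 17: 1.
Total: 19.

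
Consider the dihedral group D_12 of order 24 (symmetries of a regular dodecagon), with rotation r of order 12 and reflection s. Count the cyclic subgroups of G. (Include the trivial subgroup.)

A cyclic subgroup of order d is generated by each of its φ(d) elements of order d, so the cyclic subgroups of order d number (#elements of order d)/φ(d).
Cyclic subgroups by order — order 1: 1; order 2: 13; order 3: 1; order 4: 1; order 6: 1; order 12: 1.
Total: 18.

18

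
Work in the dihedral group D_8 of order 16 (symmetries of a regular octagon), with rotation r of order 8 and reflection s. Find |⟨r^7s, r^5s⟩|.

8

|⟨r^7s⟩| = 2 and |⟨r^5s⟩| = 2, so |H| is a multiple of lcm(2, 2) = 2 and divides |G| = 16.
Closing under the operation: H = {e, r^2, r^4, r^6, rs, r^3s, r^5s, r^7s}, so |H| = 8.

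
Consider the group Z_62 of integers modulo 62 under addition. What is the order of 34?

31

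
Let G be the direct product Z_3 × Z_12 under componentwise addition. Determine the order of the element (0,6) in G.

2

The order of (0,6) in Z_3 × Z_12 is lcm(ord(0) in Z_3, ord(6) in Z_12).
ord(0) = 1 and ord(6) = 2, so |⟨(0,6)⟩| = lcm(1, 2) = 2.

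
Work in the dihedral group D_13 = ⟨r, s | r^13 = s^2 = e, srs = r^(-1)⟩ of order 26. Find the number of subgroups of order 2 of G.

13

|G| = 26 and 2 | 26, so subgroups of order 2 are possible by Lagrange.
The subgroups of order 2 are: {e, r^10s}; {e, r^11s}; {e, r^12s}; {e, r^2s}; … (13 in all).
So G has 13 subgroups of order 2.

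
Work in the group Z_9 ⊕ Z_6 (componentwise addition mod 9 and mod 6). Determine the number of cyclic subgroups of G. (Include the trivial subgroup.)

Each element a generates a cyclic subgroup ⟨a⟩; distinct elements may generate the same one (a cyclic group of order d has φ(d) generators).
Cyclic subgroups by order — order 1: 1; order 2: 1; order 3: 4; order 6: 4; order 9: 3; order 18: 3.
Total: 16.

16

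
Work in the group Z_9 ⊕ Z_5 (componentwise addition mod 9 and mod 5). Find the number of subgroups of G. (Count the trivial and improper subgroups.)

|G| = 45, so by Lagrange every subgroup order divides 45. Divisors: 1, 3, 5, 9, 15, 45.
Subgroups by order — order 1: 1; order 3: 1; order 5: 1; order 9: 1; order 15: 1; order 45: 1.
Total: 1 + 1 + 1 + 1 + 1 + 1 = 6.

6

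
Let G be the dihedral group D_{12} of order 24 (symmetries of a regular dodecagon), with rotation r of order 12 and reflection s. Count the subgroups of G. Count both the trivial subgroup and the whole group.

|G| = 24, so by Lagrange every subgroup order divides 24. Divisors: 1, 2, 3, 4, 6, 8, 12, 24.
Subgroups by order — order 1: 1; order 2: 13; order 3: 1; order 4: 7; order 6: 5; order 8: 3; order 12: 3; order 24: 1.
Total: 1 + 13 + 1 + 7 + 5 + 3 + 3 + 1 = 34.

34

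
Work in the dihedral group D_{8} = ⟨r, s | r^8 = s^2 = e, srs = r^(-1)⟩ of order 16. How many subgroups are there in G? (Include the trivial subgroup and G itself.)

19

|G| = 16, so by Lagrange every subgroup order divides 16. Divisors: 1, 2, 4, 8, 16.
Subgroups by order — order 1: 1; order 2: 9; order 4: 5; order 8: 3; order 16: 1.
Total: 1 + 9 + 5 + 3 + 1 = 19.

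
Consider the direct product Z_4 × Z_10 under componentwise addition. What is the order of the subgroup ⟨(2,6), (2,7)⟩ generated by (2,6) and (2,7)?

20

|⟨(2,6)⟩| = 10 and |⟨(2,7)⟩| = 10, so |H| is a multiple of lcm(10, 10) = 10 and divides |G| = 40.
Closing under the operation: H = {(0,0), (0,1), (0,2), (0,3), (0,4), (0,5), (0,6), (0,7), (0,8), (0,9), (2,0), (2,1), (2,2), (2,3), (2,4), (2,5), (2,6), (2,7), (2,8), (2,9)}, so |H| = 20.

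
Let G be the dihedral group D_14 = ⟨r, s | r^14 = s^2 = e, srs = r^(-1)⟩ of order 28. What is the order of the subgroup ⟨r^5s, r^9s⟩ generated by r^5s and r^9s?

14

|⟨r^5s⟩| = 2 and |⟨r^9s⟩| = 2, so |H| is a multiple of lcm(2, 2) = 2 and divides |G| = 28.
Closing under the operation: H = {e, r^2, r^4, r^6, r^8, r^10, r^12, rs, r^3s, r^5s, r^7s, r^9s, r^11s, r^13s}, so |H| = 14.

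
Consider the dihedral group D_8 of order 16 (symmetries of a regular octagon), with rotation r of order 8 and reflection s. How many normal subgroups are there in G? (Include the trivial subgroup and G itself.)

7

G has 19 subgroups. Checking conjugation-invariance by order — order 1: 1/1 normal; order 2: 1/9 normal; order 4: 1/5 normal; order 8: 3/3 normal; order 16: 1/1 normal.
Total normal subgroups: 7.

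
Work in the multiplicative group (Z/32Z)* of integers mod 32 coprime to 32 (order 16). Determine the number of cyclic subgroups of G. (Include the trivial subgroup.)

8

A cyclic subgroup of order d is generated by each of its φ(d) elements of order d, so the cyclic subgroups of order d number (#elements of order d)/φ(d).
Cyclic subgroups by order — order 1: 1; order 2: 3; order 4: 2; order 8: 2.
Total: 8.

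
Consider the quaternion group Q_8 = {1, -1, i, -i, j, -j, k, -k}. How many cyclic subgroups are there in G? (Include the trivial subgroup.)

5

Each element a generates a cyclic subgroup ⟨a⟩; distinct elements may generate the same one (a cyclic group of order d has φ(d) generators).
Cyclic subgroups by order — order 1: 1; order 2: 1; order 4: 3.
Total: 5.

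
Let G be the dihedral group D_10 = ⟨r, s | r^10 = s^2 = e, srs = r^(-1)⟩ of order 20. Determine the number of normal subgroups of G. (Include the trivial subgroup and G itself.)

7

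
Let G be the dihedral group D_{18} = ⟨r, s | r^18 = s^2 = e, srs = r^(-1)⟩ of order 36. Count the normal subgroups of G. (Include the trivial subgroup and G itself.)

G has 45 subgroups. Checking conjugation-invariance by order — order 1: 1/1 normal; order 2: 1/19 normal; order 3: 1/1 normal; order 4: 0/9 normal; order 6: 1/7 normal; order 9: 1/1 normal; order 12: 0/3 normal; order 18: 3/3 normal; order 36: 1/1 normal.
Total normal subgroups: 9.

9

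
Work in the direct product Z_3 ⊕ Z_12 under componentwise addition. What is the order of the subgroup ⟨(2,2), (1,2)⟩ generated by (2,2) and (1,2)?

18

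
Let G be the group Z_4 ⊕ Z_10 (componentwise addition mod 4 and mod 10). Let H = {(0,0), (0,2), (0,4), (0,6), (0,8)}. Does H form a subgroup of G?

|H| = 5 divides |G| = 40, consistent with Lagrange.
H contains the identity, every element's inverse is in H, and H is closed under +: it is a subgroup.
In fact H = ⟨(0,2)⟩.

Yes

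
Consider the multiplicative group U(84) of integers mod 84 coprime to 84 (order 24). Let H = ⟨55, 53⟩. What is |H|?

12

|⟨55⟩| = 2 and |⟨53⟩| = 6, so |H| is a multiple of lcm(2, 6) = 6 and divides |G| = 24.
Closing under the operation: H = {1, 19, 25, 29, 31, 37, 47, 53, 55, 59, 65, 83}, so |H| = 12.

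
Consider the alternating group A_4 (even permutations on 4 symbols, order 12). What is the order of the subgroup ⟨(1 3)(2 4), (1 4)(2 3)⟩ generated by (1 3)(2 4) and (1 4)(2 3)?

|⟨(1 3)(2 4)⟩| = 2 and |⟨(1 4)(2 3)⟩| = 2, so |H| is a multiple of lcm(2, 2) = 2 and divides |G| = 12.
Closing under the operation: H = {e, (1 2)(3 4), (1 3)(2 4), (1 4)(2 3)}, so |H| = 4.

4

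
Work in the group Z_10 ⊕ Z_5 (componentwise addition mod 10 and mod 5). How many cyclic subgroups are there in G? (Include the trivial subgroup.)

Each element a generates a cyclic subgroup ⟨a⟩; distinct elements may generate the same one (a cyclic group of order d has φ(d) generators).
Cyclic subgroups by order — order 1: 1; order 2: 1; order 5: 6; order 10: 6.
Total: 14.

14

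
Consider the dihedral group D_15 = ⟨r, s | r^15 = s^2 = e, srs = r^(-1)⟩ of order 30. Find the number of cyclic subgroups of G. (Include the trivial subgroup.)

19

A cyclic subgroup of order d is generated by each of its φ(d) elements of order d, so the cyclic subgroups of order d number (#elements of order d)/φ(d).
Cyclic subgroups by order — order 1: 1; order 2: 15; order 3: 1; order 5: 1; order 15: 1.
Total: 19.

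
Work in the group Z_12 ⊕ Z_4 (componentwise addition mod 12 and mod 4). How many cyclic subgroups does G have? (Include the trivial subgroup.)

20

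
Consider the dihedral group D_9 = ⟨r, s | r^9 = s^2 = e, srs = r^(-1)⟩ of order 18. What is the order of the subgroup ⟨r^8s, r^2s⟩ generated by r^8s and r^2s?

6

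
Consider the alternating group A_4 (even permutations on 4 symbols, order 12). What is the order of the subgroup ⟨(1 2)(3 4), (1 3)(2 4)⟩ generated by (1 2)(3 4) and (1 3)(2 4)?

4

|⟨(1 2)(3 4)⟩| = 2 and |⟨(1 3)(2 4)⟩| = 2, so |H| is a multiple of lcm(2, 2) = 2 and divides |G| = 12.
Closing under the operation: H = {e, (1 2)(3 4), (1 3)(2 4), (1 4)(2 3)}, so |H| = 4.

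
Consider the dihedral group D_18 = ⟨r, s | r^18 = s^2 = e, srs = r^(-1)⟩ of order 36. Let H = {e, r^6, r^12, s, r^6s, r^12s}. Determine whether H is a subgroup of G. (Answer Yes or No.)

Yes

|H| = 6 divides |G| = 36, consistent with Lagrange.
H contains the identity, every element's inverse is in H, and H is closed under ·: it is a subgroup.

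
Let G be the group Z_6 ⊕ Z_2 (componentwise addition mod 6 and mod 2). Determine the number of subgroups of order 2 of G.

|G| = 12 and 2 | 12, so subgroups of order 2 are possible by Lagrange.
The subgroups of order 2 are: {(0,0), (0,1)}; {(0,0), (3,0)}; {(0,0), (3,1)}.
So G has 3 subgroups of order 2.

3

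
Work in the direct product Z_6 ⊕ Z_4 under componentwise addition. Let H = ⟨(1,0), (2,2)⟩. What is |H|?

12

|⟨(1,0)⟩| = 6 and |⟨(2,2)⟩| = 6, so |H| is a multiple of lcm(6, 6) = 6 and divides |G| = 24.
Closing under the operation: H = {(0,0), (0,2), (1,0), (1,2), (2,0), (2,2), (3,0), (3,2), (4,0), (4,2), (5,0), (5,2)}, so |H| = 12.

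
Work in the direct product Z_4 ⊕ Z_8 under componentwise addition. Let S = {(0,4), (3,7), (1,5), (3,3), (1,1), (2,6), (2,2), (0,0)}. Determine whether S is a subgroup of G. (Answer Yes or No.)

|S| = 8 divides |G| = 32, consistent with Lagrange.
S contains the identity, every element's inverse is in S, and S is closed under +: it is a subgroup.
In fact S = ⟨(1,5)⟩.

Yes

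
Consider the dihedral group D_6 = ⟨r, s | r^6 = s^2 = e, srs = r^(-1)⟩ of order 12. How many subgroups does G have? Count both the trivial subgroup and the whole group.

16

|G| = 12, so by Lagrange every subgroup order divides 12. Divisors: 1, 2, 3, 4, 6, 12.
Subgroups by order — order 1: 1; order 2: 7; order 3: 1; order 4: 3; order 6: 3; order 12: 1.
Total: 1 + 7 + 1 + 3 + 3 + 1 = 16.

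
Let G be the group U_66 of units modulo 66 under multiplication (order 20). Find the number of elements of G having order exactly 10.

12

Enumerating element orders in G gives 12 elements of order 10.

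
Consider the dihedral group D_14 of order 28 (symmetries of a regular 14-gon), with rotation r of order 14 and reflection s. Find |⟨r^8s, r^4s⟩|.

|⟨r^8s⟩| = 2 and |⟨r^4s⟩| = 2, so |H| is a multiple of lcm(2, 2) = 2 and divides |G| = 28.
Closing under the operation: H = {e, r^2, r^4, r^6, r^8, r^10, r^12, s, r^2s, r^4s, r^6s, r^8s, r^10s, r^12s}, so |H| = 14.

14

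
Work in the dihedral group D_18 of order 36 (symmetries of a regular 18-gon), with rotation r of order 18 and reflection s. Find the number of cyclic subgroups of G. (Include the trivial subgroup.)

Group the elements of G by the cyclic subgroup they generate; each cyclic subgroup of order d accounts for φ(d) elements.
Cyclic subgroups by order — order 1: 1; order 2: 19; order 3: 1; order 6: 1; order 9: 1; order 18: 1.
Total: 24.

24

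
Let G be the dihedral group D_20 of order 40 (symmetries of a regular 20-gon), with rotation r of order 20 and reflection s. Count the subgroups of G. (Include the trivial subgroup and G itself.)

48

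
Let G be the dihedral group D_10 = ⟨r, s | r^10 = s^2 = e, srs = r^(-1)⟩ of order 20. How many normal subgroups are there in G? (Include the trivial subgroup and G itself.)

7

G has 22 subgroups. Checking conjugation-invariance by order — order 1: 1/1 normal; order 2: 1/11 normal; order 4: 0/5 normal; order 5: 1/1 normal; order 10: 3/3 normal; order 20: 1/1 normal.
Total normal subgroups: 7.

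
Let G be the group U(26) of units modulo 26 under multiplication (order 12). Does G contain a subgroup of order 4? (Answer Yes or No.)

Yes

4 | 12. A subgroup of order 4 is {1, 5, 21, 25}.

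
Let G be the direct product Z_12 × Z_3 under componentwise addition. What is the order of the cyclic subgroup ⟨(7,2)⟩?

12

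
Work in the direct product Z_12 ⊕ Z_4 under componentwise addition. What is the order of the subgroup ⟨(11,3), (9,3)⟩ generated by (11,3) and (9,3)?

24

|⟨(11,3)⟩| = 12 and |⟨(9,3)⟩| = 4, so |H| is a multiple of lcm(12, 4) = 12 and divides |G| = 48.
Closing under the operation: H = {(0,0), (0,2), (1,1), (1,3), (2,0), (2,2), (3,1), (3,3), (4,0), (4,2), (5,1), (5,3), (6,0), (6,2), (7,1), (7,3), (8,0), (8,2), (9,1), (9,3), (10,0), (10,2), (11,1), (11,3)}, so |H| = 24.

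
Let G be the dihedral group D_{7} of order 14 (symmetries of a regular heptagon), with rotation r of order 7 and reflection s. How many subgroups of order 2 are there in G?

|G| = 14 and 2 | 14, so subgroups of order 2 are possible by Lagrange.
The subgroups of order 2 are: {e, r^2s}; {e, r^3s}; {e, r^4s}; {e, r^5s}; … (7 in all).
So G has 7 subgroups of order 2.

7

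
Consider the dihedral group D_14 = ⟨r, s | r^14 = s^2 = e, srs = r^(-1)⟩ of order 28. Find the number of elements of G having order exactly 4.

0

No element of G has order 4 (even though 4 | 28).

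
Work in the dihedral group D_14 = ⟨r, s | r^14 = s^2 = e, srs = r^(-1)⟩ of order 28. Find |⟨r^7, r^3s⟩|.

|⟨r^7⟩| = 2 and |⟨r^3s⟩| = 2, so |H| is a multiple of lcm(2, 2) = 2 and divides |G| = 28.
Closing under the operation: H = {e, r^7, r^3s, r^10s}, so |H| = 4.

4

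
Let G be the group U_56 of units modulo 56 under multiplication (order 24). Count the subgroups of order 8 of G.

1

|G| = 24 and 8 | 24, so subgroups of order 8 are possible by Lagrange.
The subgroups of order 8 are: {1, 13, 15, 27, 29, 41, 43, 55}.
So G has 1 subgroup of order 8.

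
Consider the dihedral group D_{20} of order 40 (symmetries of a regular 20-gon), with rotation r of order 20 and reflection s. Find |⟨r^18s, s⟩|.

20

|⟨r^18s⟩| = 2 and |⟨s⟩| = 2, so |H| is a multiple of lcm(2, 2) = 2 and divides |G| = 40.
Closing under the operation: H = {e, r^2, r^4, r^6, r^8, r^10, r^12, r^14, r^16, r^18, s, r^2s, r^4s, r^6s, r^8s, r^10s, r^12s, r^14s, r^16s, r^18s}, so |H| = 20.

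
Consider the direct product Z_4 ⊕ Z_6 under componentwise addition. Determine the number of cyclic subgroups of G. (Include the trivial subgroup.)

12

Each element a generates a cyclic subgroup ⟨a⟩; distinct elements may generate the same one (a cyclic group of order d has φ(d) generators).
Cyclic subgroups by order — order 1: 1; order 2: 3; order 3: 1; order 4: 2; order 6: 3; order 12: 2.
Total: 12.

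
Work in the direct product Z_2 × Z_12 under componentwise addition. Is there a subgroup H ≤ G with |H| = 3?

Yes

3 | 24. A subgroup of order 3 is {(0,0), (0,4), (0,8)}.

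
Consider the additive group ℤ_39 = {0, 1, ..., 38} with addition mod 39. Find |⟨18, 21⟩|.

13

|⟨18⟩| = 13 and |⟨21⟩| = 13, so |H| is a multiple of lcm(13, 13) = 13 and divides |G| = 39.
Closing under the operation: H = {0, 3, 6, 9, 12, 15, 18, 21, 24, 27, 30, 33, 36}, so |H| = 13.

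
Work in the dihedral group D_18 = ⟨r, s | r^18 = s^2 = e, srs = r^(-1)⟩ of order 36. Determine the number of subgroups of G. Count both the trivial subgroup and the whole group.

45

|G| = 36, so by Lagrange every subgroup order divides 36. Divisors: 1, 2, 3, 4, 6, 9, 12, 18, 36.
Subgroups by order — order 1: 1; order 2: 19; order 3: 1; order 4: 9; order 6: 7; order 9: 1; order 12: 3; order 18: 3; order 36: 1.
Total: 1 + 19 + 1 + 9 + 7 + 1 + 3 + 3 + 1 = 45.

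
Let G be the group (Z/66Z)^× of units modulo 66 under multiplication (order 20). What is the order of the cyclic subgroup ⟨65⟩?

Compute successive powers of 65 mod 66: 65, 1; 65^2 ≡ 1 (mod 66).
So |⟨65⟩| = 2.

2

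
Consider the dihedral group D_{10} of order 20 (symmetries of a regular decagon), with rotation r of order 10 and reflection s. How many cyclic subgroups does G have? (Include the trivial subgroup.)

14

Each element a generates a cyclic subgroup ⟨a⟩; distinct elements may generate the same one (a cyclic group of order d has φ(d) generators).
Cyclic subgroups by order — order 1: 1; order 2: 11; order 5: 1; order 10: 1.
Total: 14.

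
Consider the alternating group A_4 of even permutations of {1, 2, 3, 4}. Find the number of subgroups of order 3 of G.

|G| = 12 and 3 | 12, so subgroups of order 3 are possible by Lagrange.
The subgroups of order 3 are: {e, (1 2 3), (1 3 2)}; {e, (1 2 4), (1 4 2)}; {e, (1 3 4), (1 4 3)}; {e, (2 3 4), (2 4 3)}.
So G has 4 subgroups of order 3.

4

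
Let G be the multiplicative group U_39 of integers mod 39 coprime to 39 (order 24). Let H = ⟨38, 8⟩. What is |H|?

8

|⟨38⟩| = 2 and |⟨8⟩| = 4, so |H| is a multiple of lcm(2, 4) = 4 and divides |G| = 24.
Closing under the operation: H = {1, 5, 8, 14, 25, 31, 34, 38}, so |H| = 8.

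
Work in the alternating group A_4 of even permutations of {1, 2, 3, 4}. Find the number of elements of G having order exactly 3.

The elements of order 3 are: (2 3 4), (2 4 3), (1 2 3), (1 2 4), (1 3 2), (1 3 4), (1 4 2), (1 4 3).
That's 8.

8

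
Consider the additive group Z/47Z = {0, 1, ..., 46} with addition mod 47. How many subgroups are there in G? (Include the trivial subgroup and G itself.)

2

Subgroups of the cyclic group Z/47Z correspond bijectively to divisors of 47.
Divisors of 47: 1, 47.
So Z/47Z has 2 subgroups.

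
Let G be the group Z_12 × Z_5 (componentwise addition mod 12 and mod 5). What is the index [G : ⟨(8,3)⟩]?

4

|⟨(8,3)⟩| = 15 and |G| = 60.
By Lagrange, [G : H] = |G|/|H| = 60/15 = 4.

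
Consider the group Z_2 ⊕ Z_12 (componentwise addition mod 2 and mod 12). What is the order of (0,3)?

The order of (0,3) in Z_2 × Z_12 is lcm(ord(0) in Z_2, ord(3) in Z_12).
ord(0) = 1 and ord(3) = 4, so |⟨(0,3)⟩| = lcm(1, 4) = 4.

4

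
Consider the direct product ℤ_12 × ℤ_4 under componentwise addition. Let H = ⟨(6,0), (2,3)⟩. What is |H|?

24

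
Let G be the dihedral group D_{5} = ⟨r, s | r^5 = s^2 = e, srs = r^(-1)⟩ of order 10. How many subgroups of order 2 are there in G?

5

|G| = 10 and 2 | 10, so subgroups of order 2 are possible by Lagrange.
The subgroups of order 2 are: {e, r^2s}; {e, r^3s}; {e, r^4s}; {e, rs}; … (5 in all).
So G has 5 subgroups of order 2.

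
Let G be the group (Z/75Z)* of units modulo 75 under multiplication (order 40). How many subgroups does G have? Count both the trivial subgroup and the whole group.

|G| = 40, so by Lagrange every subgroup order divides 40. Divisors: 1, 2, 4, 5, 8, 10, 20, 40.
Subgroups by order — order 1: 1; order 2: 3; order 4: 3; order 5: 1; order 8: 1; order 10: 3; order 20: 3; order 40: 1.
Total: 1 + 3 + 3 + 1 + 1 + 3 + 3 + 1 = 16.

16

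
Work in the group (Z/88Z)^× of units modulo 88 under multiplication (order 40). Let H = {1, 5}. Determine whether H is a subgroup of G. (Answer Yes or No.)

No

5 ∈ H but its inverse 53 ∉ H, so H is not a subgroup.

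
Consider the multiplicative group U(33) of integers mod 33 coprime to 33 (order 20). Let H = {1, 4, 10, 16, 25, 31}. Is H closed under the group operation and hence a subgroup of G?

|H| = 6 does not divide |G| = 20, so by Lagrange H is not a subgroup.

No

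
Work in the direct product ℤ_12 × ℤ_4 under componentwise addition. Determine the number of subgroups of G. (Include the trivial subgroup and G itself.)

|G| = 48, so by Lagrange every subgroup order divides 48. Divisors: 1, 2, 3, 4, 6, 8, 12, 16, 24, 48.
Subgroups by order — order 1: 1; order 2: 3; order 3: 1; order 4: 7; order 6: 3; order 8: 3; order 12: 7; order 16: 1; order 24: 3; order 48: 1.
Total: 1 + 3 + 1 + 7 + 3 + 3 + 7 + 1 + 3 + 1 = 30.

30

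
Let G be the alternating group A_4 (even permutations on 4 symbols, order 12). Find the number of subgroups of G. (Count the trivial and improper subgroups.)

|G| = 12, so by Lagrange every subgroup order divides 12. Divisors: 1, 2, 3, 4, 6, 12.
Subgroups by order — order 1: 1; order 2: 3; order 3: 4; order 4: 1; order 6: 0; order 12: 1.
Total: 1 + 3 + 4 + 1 + 0 + 1 = 10.

10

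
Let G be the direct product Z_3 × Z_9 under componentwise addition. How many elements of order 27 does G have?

0

An element (a,b) has order lcm(ord(a), ord(b)); count pairs with lcm equal to 27.
Enumerating gives 0 such elements.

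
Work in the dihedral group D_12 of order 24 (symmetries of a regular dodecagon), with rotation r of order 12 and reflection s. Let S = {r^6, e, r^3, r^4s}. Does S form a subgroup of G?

r^3 ∈ S but its inverse r^9 ∉ S, so S is not a subgroup.

No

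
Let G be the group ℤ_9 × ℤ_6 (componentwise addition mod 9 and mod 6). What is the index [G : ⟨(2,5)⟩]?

|⟨(2,5)⟩| = 18 and |G| = 54.
By Lagrange, [G : H] = |G|/|H| = 54/18 = 3.

3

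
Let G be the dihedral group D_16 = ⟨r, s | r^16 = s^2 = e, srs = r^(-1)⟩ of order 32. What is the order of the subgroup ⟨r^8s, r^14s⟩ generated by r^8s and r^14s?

|⟨r^8s⟩| = 2 and |⟨r^14s⟩| = 2, so |H| is a multiple of lcm(2, 2) = 2 and divides |G| = 32.
Closing under the operation: H = {e, r^2, r^4, r^6, r^8, r^10, r^12, r^14, s, r^2s, r^4s, r^6s, r^8s, r^10s, r^12s, r^14s}, so |H| = 16.

16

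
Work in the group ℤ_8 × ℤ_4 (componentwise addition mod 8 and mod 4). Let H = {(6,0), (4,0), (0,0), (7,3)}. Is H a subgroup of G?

No

(7,3) ∈ H but its inverse (1,1) ∉ H, so H is not a subgroup.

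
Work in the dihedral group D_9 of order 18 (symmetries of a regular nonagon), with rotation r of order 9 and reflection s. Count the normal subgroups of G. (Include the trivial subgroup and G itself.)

G has 16 subgroups. Checking conjugation-invariance by order — order 1: 1/1 normal; order 2: 0/9 normal; order 3: 1/1 normal; order 6: 0/3 normal; order 9: 1/1 normal; order 18: 1/1 normal.
Total normal subgroups: 4.

4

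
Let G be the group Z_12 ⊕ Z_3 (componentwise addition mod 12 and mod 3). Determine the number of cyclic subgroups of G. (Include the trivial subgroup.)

15

Each element a generates a cyclic subgroup ⟨a⟩; distinct elements may generate the same one (a cyclic group of order d has φ(d) generators).
Cyclic subgroups by order — order 1: 1; order 2: 1; order 3: 4; order 4: 1; order 6: 4; order 12: 4.
Total: 15.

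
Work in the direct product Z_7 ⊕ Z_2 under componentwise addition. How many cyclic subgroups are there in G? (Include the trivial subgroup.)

4

A cyclic subgroup of order d is generated by each of its φ(d) elements of order d, so the cyclic subgroups of order d number (#elements of order d)/φ(d).
Cyclic subgroups by order — order 1: 1; order 2: 1; order 7: 1; order 14: 1.
Total: 4.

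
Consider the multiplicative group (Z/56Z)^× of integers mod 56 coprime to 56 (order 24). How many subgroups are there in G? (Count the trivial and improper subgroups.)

32

|G| = 24, so by Lagrange every subgroup order divides 24. Divisors: 1, 2, 3, 4, 6, 8, 12, 24.
Subgroups by order — order 1: 1; order 2: 7; order 3: 1; order 4: 7; order 6: 7; order 8: 1; order 12: 7; order 24: 1.
Total: 1 + 7 + 1 + 7 + 7 + 1 + 7 + 1 = 32.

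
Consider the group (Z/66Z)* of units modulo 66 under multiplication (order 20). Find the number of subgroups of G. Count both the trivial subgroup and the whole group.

10

|G| = 20, so by Lagrange every subgroup order divides 20. Divisors: 1, 2, 4, 5, 10, 20.
Subgroups by order — order 1: 1; order 2: 3; order 4: 1; order 5: 1; order 10: 3; order 20: 1.
Total: 1 + 3 + 1 + 1 + 3 + 1 = 10.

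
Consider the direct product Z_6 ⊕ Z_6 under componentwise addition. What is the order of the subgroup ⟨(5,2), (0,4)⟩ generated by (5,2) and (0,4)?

|⟨(5,2)⟩| = 6 and |⟨(0,4)⟩| = 3, so |H| is a multiple of lcm(6, 3) = 6 and divides |G| = 36.
Closing under the operation: H = {(0,0), (0,2), (0,4), (1,0), (1,2), (1,4), (2,0), (2,2), (2,4), (3,0), (3,2), (3,4), (4,0), (4,2), (4,4), (5,0), (5,2), (5,4)}, so |H| = 18.

18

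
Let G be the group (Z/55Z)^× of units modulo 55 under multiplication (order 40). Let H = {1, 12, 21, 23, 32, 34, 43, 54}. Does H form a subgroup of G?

Yes

|H| = 8 divides |G| = 40, consistent with Lagrange.
H contains the identity, every element's inverse is in H, and H is closed under ·: it is a subgroup.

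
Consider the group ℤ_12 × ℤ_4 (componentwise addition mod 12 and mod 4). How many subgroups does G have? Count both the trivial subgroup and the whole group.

30

|G| = 48, so by Lagrange every subgroup order divides 48. Divisors: 1, 2, 3, 4, 6, 8, 12, 16, 24, 48.
Subgroups by order — order 1: 1; order 2: 3; order 3: 1; order 4: 7; order 6: 3; order 8: 3; order 12: 7; order 16: 1; order 24: 3; order 48: 1.
Total: 1 + 3 + 1 + 7 + 3 + 3 + 7 + 1 + 3 + 1 = 30.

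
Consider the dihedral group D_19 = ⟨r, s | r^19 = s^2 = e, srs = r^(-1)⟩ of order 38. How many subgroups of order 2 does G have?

19

|G| = 38 and 2 | 38, so subgroups of order 2 are possible by Lagrange.
The subgroups of order 2 are: {e, r^10s}; {e, r^11s}; {e, r^12s}; {e, r^13s}; … (19 in all).
So G has 19 subgroups of order 2.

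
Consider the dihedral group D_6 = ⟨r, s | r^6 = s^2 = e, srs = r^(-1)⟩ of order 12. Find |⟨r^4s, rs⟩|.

|⟨r^4s⟩| = 2 and |⟨rs⟩| = 2, so |H| is a multiple of lcm(2, 2) = 2 and divides |G| = 12.
Closing under the operation: H = {e, r^3, rs, r^4s}, so |H| = 4.

4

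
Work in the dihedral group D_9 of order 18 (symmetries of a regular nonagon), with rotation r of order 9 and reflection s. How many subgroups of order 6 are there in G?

|G| = 18 and 6 | 18, so subgroups of order 6 are possible by Lagrange.
The subgroups of order 6 are: {e, r^3, r^6, r^2s, r^5s, r^8s}; {e, r^3, r^6, s, r^3s, r^6s}; {e, r^3, r^6, rs, r^4s, r^7s}.
So G has 3 subgroups of order 6.

3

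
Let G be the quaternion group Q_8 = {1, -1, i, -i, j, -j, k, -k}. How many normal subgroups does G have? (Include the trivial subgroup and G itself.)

G has 6 subgroups. Checking conjugation-invariance by order — order 1: 1/1 normal; order 2: 1/1 normal; order 4: 3/3 normal; order 8: 1/1 normal.
Total normal subgroups: 6.

6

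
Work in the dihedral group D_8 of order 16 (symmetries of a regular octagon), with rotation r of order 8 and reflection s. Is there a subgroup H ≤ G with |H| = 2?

Yes

2 | 16. A subgroup of order 2 is {e, r^2s}.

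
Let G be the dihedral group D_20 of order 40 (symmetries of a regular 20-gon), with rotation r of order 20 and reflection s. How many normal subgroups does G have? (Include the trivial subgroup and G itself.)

9

G has 48 subgroups. Checking conjugation-invariance by order — order 1: 1/1 normal; order 2: 1/21 normal; order 4: 1/11 normal; order 5: 1/1 normal; order 8: 0/5 normal; order 10: 1/5 normal; order 20: 3/3 normal; order 40: 1/1 normal.
Total normal subgroups: 9.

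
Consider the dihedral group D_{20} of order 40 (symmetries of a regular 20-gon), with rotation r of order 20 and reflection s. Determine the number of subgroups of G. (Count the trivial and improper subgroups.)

48

|G| = 40, so by Lagrange every subgroup order divides 40. Divisors: 1, 2, 4, 5, 8, 10, 20, 40.
Subgroups by order — order 1: 1; order 2: 21; order 4: 11; order 5: 1; order 8: 5; order 10: 5; order 20: 3; order 40: 1.
Total: 1 + 21 + 11 + 1 + 5 + 5 + 3 + 1 = 48.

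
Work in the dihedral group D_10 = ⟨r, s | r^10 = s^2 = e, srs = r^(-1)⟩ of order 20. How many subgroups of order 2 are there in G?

|G| = 20 and 2 | 20, so subgroups of order 2 are possible by Lagrange.
The subgroups of order 2 are: {e, r^2s}; {e, r^3s}; {e, r^4s}; {e, r^5}; … (11 in all).
So G has 11 subgroups of order 2.

11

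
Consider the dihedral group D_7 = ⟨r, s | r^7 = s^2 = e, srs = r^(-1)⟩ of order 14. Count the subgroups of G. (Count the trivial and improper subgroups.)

|G| = 14, so by Lagrange every subgroup order divides 14. Divisors: 1, 2, 7, 14.
Subgroups by order — order 1: 1; order 2: 7; order 7: 1; order 14: 1.
Total: 1 + 7 + 1 + 1 = 10.

10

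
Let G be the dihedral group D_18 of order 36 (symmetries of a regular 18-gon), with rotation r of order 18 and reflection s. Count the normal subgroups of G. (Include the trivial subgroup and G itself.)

9

G has 45 subgroups. Checking conjugation-invariance by order — order 1: 1/1 normal; order 2: 1/19 normal; order 3: 1/1 normal; order 4: 0/9 normal; order 6: 1/7 normal; order 9: 1/1 normal; order 12: 0/3 normal; order 18: 3/3 normal; order 36: 1/1 normal.
Total normal subgroups: 9.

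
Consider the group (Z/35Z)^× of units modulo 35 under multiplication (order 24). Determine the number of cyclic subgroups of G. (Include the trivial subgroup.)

A cyclic subgroup of order d is generated by each of its φ(d) elements of order d, so the cyclic subgroups of order d number (#elements of order d)/φ(d).
Cyclic subgroups by order — order 1: 1; order 2: 3; order 3: 1; order 4: 2; order 6: 3; order 12: 2.
Total: 12.

12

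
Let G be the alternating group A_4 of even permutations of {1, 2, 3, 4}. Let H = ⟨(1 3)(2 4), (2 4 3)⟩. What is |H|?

|⟨(1 3)(2 4)⟩| = 2 and |⟨(2 4 3)⟩| = 3, so |H| is a multiple of lcm(2, 3) = 6 and divides |G| = 12.
Closing {(1 3)(2 4), (2 4 3)} under the group operation gives all of G, so |H| = 12.

12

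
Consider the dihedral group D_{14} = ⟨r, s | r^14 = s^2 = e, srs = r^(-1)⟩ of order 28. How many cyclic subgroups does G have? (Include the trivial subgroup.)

18

Each element a generates a cyclic subgroup ⟨a⟩; distinct elements may generate the same one (a cyclic group of order d has φ(d) generators).
Cyclic subgroups by order — order 1: 1; order 2: 15; order 7: 1; order 14: 1.
Total: 18.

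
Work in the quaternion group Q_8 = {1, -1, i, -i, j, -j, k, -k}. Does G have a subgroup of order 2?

Yes

2 | 8. A subgroup of order 2 is {1, -1}.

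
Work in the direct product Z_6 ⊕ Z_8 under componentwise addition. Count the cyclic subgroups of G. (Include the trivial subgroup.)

A cyclic subgroup of order d is generated by each of its φ(d) elements of order d, so the cyclic subgroups of order d number (#elements of order d)/φ(d).
Cyclic subgroups by order — order 1: 1; order 2: 3; order 3: 1; order 4: 2; order 6: 3; order 8: 2; order 12: 2; order 24: 2.
Total: 16.

16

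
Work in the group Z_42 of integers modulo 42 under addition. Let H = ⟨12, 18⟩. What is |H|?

|⟨12⟩| = 7 and |⟨18⟩| = 7, so |H| is a multiple of lcm(7, 7) = 7 and divides |G| = 42.
Closing under the operation: H = {0, 6, 12, 18, 24, 30, 36}, so |H| = 7.

7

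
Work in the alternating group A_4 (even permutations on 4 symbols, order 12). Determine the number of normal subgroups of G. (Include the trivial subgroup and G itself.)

3

G has 10 subgroups. Checking conjugation-invariance by order — order 1: 1/1 normal; order 2: 0/3 normal; order 3: 0/4 normal; order 4: 1/1 normal; order 12: 1/1 normal.
Total normal subgroups: 3.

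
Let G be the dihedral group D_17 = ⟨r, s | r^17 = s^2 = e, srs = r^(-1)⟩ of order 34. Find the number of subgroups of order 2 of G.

|G| = 34 and 2 | 34, so subgroups of order 2 are possible by Lagrange.
The subgroups of order 2 are: {e, r^10s}; {e, r^11s}; {e, r^12s}; {e, r^13s}; … (17 in all).
So G has 17 subgroups of order 2.

17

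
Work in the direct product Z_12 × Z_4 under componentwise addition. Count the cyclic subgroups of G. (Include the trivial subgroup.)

20

Group the elements of G by the cyclic subgroup they generate; each cyclic subgroup of order d accounts for φ(d) elements.
Cyclic subgroups by order — order 1: 1; order 2: 3; order 3: 1; order 4: 6; order 6: 3; order 12: 6.
Total: 20.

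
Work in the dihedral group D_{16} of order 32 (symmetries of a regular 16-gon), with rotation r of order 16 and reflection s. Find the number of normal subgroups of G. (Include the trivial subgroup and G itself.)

G has 36 subgroups. Checking conjugation-invariance by order — order 1: 1/1 normal; order 2: 1/17 normal; order 4: 1/9 normal; order 8: 1/5 normal; order 16: 3/3 normal; order 32: 1/1 normal.
Total normal subgroups: 8.

8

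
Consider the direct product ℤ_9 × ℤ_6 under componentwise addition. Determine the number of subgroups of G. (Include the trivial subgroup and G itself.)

|G| = 54, so by Lagrange every subgroup order divides 54. Divisors: 1, 2, 3, 6, 9, 18, 27, 54.
Subgroups by order — order 1: 1; order 2: 1; order 3: 4; order 6: 4; order 9: 4; order 18: 4; order 27: 1; order 54: 1.
Total: 1 + 1 + 4 + 4 + 4 + 4 + 1 + 1 = 20.

20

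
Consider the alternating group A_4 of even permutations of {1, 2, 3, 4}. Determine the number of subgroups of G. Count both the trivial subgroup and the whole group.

10

|G| = 12, so by Lagrange every subgroup order divides 12. Divisors: 1, 2, 3, 4, 6, 12.
Subgroups by order — order 1: 1; order 2: 3; order 3: 4; order 4: 1; order 6: 0; order 12: 1.
Total: 1 + 3 + 4 + 1 + 0 + 1 = 10.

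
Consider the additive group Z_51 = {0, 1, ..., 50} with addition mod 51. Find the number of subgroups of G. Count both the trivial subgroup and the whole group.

4

A cyclic group of order 51 has exactly one subgroup for each divisor of 51.
Divisors of 51: 1, 3, 17, 51.
So Z_51 has 4 subgroups.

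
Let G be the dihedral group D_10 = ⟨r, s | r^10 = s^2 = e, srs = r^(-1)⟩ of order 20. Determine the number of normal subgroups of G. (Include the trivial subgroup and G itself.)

G has 22 subgroups. Checking conjugation-invariance by order — order 1: 1/1 normal; order 2: 1/11 normal; order 4: 0/5 normal; order 5: 1/1 normal; order 10: 3/3 normal; order 20: 1/1 normal.
Total normal subgroups: 7.

7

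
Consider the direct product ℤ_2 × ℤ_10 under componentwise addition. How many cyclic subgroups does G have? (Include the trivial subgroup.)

8

A cyclic subgroup of order d is generated by each of its φ(d) elements of order d, so the cyclic subgroups of order d number (#elements of order d)/φ(d).
Cyclic subgroups by order — order 1: 1; order 2: 3; order 5: 1; order 10: 3.
Total: 8.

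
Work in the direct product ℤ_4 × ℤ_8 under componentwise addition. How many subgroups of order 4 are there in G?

7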